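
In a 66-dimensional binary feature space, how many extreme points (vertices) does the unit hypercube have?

Number of vertices = 2^66 = 73786976294838206464.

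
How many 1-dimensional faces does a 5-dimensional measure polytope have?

Choose 1 of 5 axes to span the face (C(5,1) = 5 ways), then fix each of the remaining 4 coordinates at one of its two extreme values (2^4 = 16 ways): 5·16 = 80.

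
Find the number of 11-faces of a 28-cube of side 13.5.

f_11(28-cube) = (28 choose 11) · 2^17 = 2814663720960.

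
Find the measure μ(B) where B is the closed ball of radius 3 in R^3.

Volume = π^{3/2}·(3)^3/Γ(5/2) = 36·π ≈ 113.097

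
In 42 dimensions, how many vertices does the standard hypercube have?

An n-cube has 2^n vertices; for n = 42 that is 2^42 = 4398046511104.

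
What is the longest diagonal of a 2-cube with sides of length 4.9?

Diagonal = √2 · 4.9 ≈ 6.92965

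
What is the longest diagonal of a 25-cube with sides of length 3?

The space diagonal of an n-cube of side s is s√n. Here 3·√25 = 15.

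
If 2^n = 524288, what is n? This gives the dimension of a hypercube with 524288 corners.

The n-cube has 2^n vertices, and 524288 = 2^19, so n = 19.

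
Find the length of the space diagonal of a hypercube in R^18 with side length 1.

Diagonal = √18 · 1 ≈ 4.24264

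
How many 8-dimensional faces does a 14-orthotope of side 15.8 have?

An n-cube has C(n,k)·2^(n-k) k-faces. Here C(14,8)·2^6 = 3003·64 = 192192.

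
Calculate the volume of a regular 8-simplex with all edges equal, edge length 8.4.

V = (8.4^8 / 8!) · √((8+1) / 2^8) ≈ 115.27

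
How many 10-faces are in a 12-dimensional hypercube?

An n-cube has C(n,k)·2^(n-k) k-faces. Here C(12,10)·2^2 = 66·4 = 264.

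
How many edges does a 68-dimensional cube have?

The 68-cube has n·2^(n-1) = 68·2^67 = 68·147573952589676412928 = 10035028776097996079104 edges.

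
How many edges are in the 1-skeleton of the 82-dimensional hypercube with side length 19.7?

Number of 1-faces = C(82,1)·2^(82-1) = 82·2417851639229258349412352 = 198263834416799184651812864.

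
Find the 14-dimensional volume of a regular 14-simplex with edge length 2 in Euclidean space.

V = (2^14 / 14!) · √((14+1) / 2^14) ≈ 5.68653e-09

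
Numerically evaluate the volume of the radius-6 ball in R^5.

V_5(6) = π^(5/2) · (6)^5 / Γ(5/2 + 1) = 20736·π^2/5 ≈ 40931.2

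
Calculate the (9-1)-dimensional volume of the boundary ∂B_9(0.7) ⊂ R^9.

S = n·V_n(r)/r = 9·V_9(0.7)/0.7 (volume-to-surface relation), giving 1.71137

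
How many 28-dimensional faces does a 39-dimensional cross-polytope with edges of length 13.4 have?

An n-cross-polytope has 2^(k+1)·C(n,k+1) k-faces. Here 2^29·C(39,29) = 536870912·635745396 = 341313210550321152.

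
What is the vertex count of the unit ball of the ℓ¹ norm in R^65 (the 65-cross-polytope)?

An n-cross-polytope has 2n vertices; here n = 65, giving 130.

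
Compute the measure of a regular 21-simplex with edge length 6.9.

Volume = 6.9^21 · √(22/2^21) / 21! ≈ 2.61748e-05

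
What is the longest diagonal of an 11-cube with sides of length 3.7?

d = √(3.7² + 3.7² + ... + 3.7²) [11 terms] = √(11·3.7²) = 3.7√11 ≈ 12.2715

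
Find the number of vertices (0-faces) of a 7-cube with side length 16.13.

Choose 0 of 7 axes to span the face (C(7,0) = 1 way), then fix each of the remaining 7 coordinates at one of its two extreme values (2^7 = 128 ways): 1·128 = 128.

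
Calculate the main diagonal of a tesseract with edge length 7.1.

The space diagonal of an n-cube of side s is s√n. Here 7.1·√4 = 14.2.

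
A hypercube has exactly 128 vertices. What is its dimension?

The n-cube has 2^n vertices, and 128 = 2^7, so n = 7.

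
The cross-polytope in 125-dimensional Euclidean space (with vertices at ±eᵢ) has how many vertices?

Number of vertices = 2n = 250.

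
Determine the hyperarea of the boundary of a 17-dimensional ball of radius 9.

|∂B_17(9)| = 11712917736940032·π^8/25025 ≈ 4.44109e+15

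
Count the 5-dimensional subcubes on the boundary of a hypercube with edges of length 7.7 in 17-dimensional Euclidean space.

An n-cube has C(n,k)·2^(n-k) k-faces. Here C(17,5)·2^12 = 6188·4096 = 25346048.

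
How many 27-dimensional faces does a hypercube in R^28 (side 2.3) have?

Choose 27 of 28 axes to span the face (C(28,27) = 28 ways), then fix each of the remaining 1 coordinate at one of its two extreme values (2^1 = 2 ways): 28·2 = 56.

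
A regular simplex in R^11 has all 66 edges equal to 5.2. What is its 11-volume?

Volume = 5.2^11 · √(12/2^11) / 11! ≈ 0.144147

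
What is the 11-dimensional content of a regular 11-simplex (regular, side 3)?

Volume = 3^11 · √(12/2^11) / 11! ≈ 0.000339706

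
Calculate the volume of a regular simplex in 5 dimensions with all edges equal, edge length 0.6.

For a regular n-simplex with edge a, V = (a^n / n!)·√((n+1)/2^n). With a=0.6, n=5: V ≈ 0.000280592.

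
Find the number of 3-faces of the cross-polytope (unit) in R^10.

Each 3-face is the convex hull of 4 vertices, one chosen as ±e_i from each of 4 distinct axes: 2^4·C(10,4) = 3360.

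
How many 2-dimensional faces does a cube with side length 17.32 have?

Choose 2 of 3 axes to span the face (C(3,2) = 3 ways), then fix each of the remaining 1 coordinate at one of its two extreme values (2^1 = 2 ways): 3·2 = 6.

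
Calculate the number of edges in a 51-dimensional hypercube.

The 51-cube has n·2^(n-1) = 51·2^50 = 51·1125899906842624 = 57420895248973824 edges.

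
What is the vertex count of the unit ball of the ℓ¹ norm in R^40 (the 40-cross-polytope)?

Number of vertices = 2n = 80.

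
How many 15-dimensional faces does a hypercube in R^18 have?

Choose 15 of 18 axes to span the face (C(18,15) = 816 ways), then fix each of the remaining 3 coordinates at one of its two extreme values (2^3 = 8 ways): 816·8 = 6528.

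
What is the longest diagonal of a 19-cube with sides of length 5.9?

||(5.9,5.9,...,5.9)|| = √(19)·5.9 ≈ 25.7175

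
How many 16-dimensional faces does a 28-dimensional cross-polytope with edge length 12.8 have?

Each 16-face is the convex hull of 17 vertices, one chosen as ±e_i from each of 17 distinct axes: 2^17·C(28,17) = 2814663720960.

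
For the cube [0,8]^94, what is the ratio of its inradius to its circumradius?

r_in / r_out = (8/2) / (8√94/2) = 1/√94 ≈ 0.103142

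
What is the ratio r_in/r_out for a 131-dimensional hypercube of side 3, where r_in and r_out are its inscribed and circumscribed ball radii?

r_in = 3/2 (half the side); r_out = 3√131/2 (half the diagonal). Ratio = 1/√131 ≈ 0.0873704.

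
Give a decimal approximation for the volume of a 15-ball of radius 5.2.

V_15(5.2) = π^(15/2) · (5.2)^15 / Γ(15/2 + 1) ≈ 2.09643e+10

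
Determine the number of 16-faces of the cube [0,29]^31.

Number of 16-faces = C(31,16) · 2^(31-16) = 300540195 · 32768 = 9848101109760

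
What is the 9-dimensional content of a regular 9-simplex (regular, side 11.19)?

V = (11.19^9 / 9!) · √((9+1) / 2^9) ≈ 1059.43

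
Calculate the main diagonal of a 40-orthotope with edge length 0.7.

Diagonal = √40 · 0.7 ≈ 4.42719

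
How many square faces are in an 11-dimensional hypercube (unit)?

Choose 2 of 11 axes to span the face (C(11,2) = 55 ways), then fix each of the remaining 9 coordinates at one of its two extreme values (2^9 = 512 ways): 55·512 = 28160.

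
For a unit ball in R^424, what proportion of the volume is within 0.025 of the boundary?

V(inner)/V(outer) = ((1-0.025)/1)^424 ≈ 2.177e-05, so the shell fraction is 0.999978.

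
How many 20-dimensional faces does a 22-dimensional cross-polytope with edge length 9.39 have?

f_20(22-orthoplex) = 2^21 · (22 choose 21) = 46137344.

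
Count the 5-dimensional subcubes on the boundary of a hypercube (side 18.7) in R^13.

Choose 5 of 13 axes to span the face (C(13,5) = 1287 ways), then fix each of the remaining 8 coordinates at one of its two extreme values (2^8 = 256 ways): 1287·256 = 329472.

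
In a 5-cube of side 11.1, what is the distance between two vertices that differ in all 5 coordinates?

||(11.1,11.1,...,11.1)|| = √(5)·11.1 ≈ 24.8204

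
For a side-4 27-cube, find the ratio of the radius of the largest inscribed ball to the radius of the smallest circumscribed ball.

r_in / r_out = (4/2) / (4√27/2) = 1/√27 ≈ 0.19245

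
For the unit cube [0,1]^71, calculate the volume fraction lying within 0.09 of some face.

The inner cube has side 1-2·0.09 = 0.82 and volume (0.82)^71 ≈ 7.599e-07, so the shell holds 0.9999992401 of the volume.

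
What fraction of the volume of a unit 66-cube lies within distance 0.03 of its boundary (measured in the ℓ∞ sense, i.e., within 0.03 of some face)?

Shell fraction = 1 - (1-0.06)^66 ≈ 0.983156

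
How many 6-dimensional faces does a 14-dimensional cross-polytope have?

f_6(14-orthoplex) = 2^7 · (14 choose 7) = 439296.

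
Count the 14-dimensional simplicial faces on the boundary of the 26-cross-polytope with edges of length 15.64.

f_14(26-orthoplex) = 2^15 · (26 choose 15) = 253170810880.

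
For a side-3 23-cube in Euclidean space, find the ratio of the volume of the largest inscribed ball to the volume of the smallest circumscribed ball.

Volume scales as r^n, and r_in/r_out = 1/√23, giving (1/√23)^23 ≈ 2.18842e-16.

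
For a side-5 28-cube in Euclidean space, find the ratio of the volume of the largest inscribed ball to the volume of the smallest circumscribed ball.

Volume scales as r^n, and r_in/r_out = 1/√28, giving (1/√28)^28 ≈ 5.49272e-21.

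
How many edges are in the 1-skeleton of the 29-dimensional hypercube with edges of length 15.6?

Each of the 2^29 = 536870912 vertices has degree 29; total edges = 29·2^29/2 = 7784628224.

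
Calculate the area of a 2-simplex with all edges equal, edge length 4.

Area = (√3/4) · 4² = 6.9282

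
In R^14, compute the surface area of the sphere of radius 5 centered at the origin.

S = n·V_n(r)/r = 14·V_14(5)/5 (volume-to-surface relation), giving 244140625·π^7/72 ≈ 1.02413e+10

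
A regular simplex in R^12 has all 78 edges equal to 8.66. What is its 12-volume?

For a regular n-simplex with edge a, V = (a^n / n!)·√((n+1)/2^n). With a=8.66, n=12: V ≈ 20.9252.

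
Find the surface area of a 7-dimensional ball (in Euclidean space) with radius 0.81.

S = n·V_n(r)/r = 7·V_7(0.81)/0.81 (volume-to-surface relation), giving 9.34089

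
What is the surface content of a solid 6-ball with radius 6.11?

The surface area of an n-ball is 2π^(n/2) r^(n-1) / Γ(n/2). For n=6, r=6.11: 264031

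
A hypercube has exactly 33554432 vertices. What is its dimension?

Since 2^n = 33554432, we have n = 25.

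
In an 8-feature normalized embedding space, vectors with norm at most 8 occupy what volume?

V = 2097152·π^4/3 ≈ 6.80939e+07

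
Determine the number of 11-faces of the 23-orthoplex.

f_11(23-orthoplex) = 2^12 · (23 choose 12) = 5538111488.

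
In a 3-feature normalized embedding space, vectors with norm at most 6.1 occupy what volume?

Volume = π^{3/2}·(6.1)^3/Γ(5/2) ≈ 950.776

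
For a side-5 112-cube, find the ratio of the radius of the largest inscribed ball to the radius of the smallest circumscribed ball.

Ratio = (s/2)/(s√112/2) = 112^(-1/2) ≈ 0.0944911.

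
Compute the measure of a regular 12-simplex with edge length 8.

For a regular n-simplex with edge a, V = (a^n / n!)·√((n+1)/2^n). With a=8, n=12: V ≈ 8.08229.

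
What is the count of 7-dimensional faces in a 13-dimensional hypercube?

An n-cube has C(n,k)·2^(n-k) k-faces. Here C(13,7)·2^6 = 1716·64 = 109824.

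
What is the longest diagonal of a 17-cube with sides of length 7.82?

||(7.82,7.82,...,7.82)|| = √(17)·7.82 ≈ 32.2427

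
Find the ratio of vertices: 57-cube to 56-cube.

The 57-cube has 2^57 = 144115188075855872 vertices. The 56-cube has 2^56 = 72057594037927936 vertices. Ratio: 144115188075855872/72057594037927936 = 2.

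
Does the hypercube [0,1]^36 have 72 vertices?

False. The 36-cube has 2^36 = 68719476736 vertices.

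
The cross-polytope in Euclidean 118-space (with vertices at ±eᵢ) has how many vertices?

The vertices are ±e_1, ..., ±e_118, so there are 2·118 = 236.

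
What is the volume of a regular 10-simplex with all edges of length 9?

For a regular n-simplex with edge a, V = (a^n / n!)·√((n+1)/2^n). With a=9, n=10: V ≈ 99.5883.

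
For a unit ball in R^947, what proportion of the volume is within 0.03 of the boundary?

1 - (1-0.03)^947 ≈ 1 - 2.971e-13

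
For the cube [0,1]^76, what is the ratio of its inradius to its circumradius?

Ratio = (s/2)/(s√76/2) = 76^(-1/2) ≈ 0.114708.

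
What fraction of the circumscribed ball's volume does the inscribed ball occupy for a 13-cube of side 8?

V_in/V_out = n^(-n/2) = 13^(-13/2) ≈ 5.74603e-08.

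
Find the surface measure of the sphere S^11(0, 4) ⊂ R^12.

S = n·V_n(r)/r = 12·V_12(4)/4 (volume-to-surface relation), giving 1048576·π^6/15 ≈ 6.7206e+07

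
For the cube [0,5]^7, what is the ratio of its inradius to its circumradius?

For an n-cube of any side s, the inradius is s/2 and the circumradius is s√n/2, so the ratio is 1/√7 ≈ 0.377964.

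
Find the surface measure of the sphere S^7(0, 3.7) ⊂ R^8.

S = n·V_n(r)/r = 8·V_8(3.7)/3.7 (volume-to-surface relation), giving 308241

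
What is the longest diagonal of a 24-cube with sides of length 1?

d = √(1² + 1² + ... + 1²) [24 terms] = √(24·1²) = 1√24 ≈ 4.89898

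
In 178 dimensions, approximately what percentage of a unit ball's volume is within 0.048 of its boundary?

1 - (1-0.048)^178 ≈ 0.999842 ≈ 99.9842%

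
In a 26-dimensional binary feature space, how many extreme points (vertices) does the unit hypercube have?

Each vertex is a binary string of length 26, so there are 2^26 = 67108864.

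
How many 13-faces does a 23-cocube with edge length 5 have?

f_13(23-orthoplex) = 2^14 · (23 choose 14) = 13388840960.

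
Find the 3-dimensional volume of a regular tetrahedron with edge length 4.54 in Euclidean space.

Volume = (√2/12) · 4.54³ = 11.0281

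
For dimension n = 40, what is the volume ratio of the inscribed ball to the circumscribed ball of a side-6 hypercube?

The radii are 6/2 and 6√40/2, so the volume ratio is (1/√40)^40 = 40^{-40/2} ≈ 9.09495e-33.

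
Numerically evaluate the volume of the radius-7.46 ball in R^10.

The n-ball volume is π^(n/2)·r^n/Γ(n/2+1). With n=10, r=7.46: V ≈ 1.36131e+09.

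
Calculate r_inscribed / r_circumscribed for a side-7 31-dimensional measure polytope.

r_in / r_out = (7/2) / (7√31/2) = 1/√31 ≈ 0.179605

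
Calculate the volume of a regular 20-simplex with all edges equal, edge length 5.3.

Volume = 5.3^20 · √(21/2^20) / 20! ≈ 5.62604e-07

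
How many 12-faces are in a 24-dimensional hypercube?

Number of 12-faces = C(24,12) · 2^(24-12) = 2704156 · 4096 = 11076222976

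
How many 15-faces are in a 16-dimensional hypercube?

f_15(16-cube) = (16 choose 15) · 2^1 = 32.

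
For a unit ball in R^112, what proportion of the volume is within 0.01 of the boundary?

Shell fraction = 1 - (1-0.01)^112 ≈ 0.675554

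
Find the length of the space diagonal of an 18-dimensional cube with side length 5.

d = √(5² + 5² + ... + 5²) [18 terms] = √(18·5²) = 5√18 ≈ 21.2132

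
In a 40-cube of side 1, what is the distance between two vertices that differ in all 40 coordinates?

d = √(1² + 1² + ... + 1²) [40 terms] = √(40·1²) = 1√40 ≈ 6.32456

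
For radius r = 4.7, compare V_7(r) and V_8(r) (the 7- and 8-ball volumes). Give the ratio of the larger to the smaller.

V_7(4.7) ≈ 239368, V_8(4.7) ≈ 966432. The 8-ball is larger by a factor of 4.037.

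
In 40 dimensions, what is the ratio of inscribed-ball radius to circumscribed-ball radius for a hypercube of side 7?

For an n-cube of any side s, the inradius is s/2 and the circumradius is s√n/2, so the ratio is 1/√40 ≈ 0.158114.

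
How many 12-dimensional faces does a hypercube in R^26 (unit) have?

f_12(26-cube) = (26 choose 12) · 2^14 = 158231756800.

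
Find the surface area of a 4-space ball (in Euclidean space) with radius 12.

|∂B_4(12)| = 3456·π^2 ≈ 34109.4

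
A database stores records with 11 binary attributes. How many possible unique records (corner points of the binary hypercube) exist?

Number of vertices = 2^11 = 2048.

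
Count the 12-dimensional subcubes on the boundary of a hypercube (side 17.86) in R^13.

Number of 12-faces = C(13,12) · 2^(13-12) = 13 · 2 = 26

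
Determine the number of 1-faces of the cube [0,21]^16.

An n-cube has C(n,k)·2^(n-k) k-faces. Here C(16,1)·2^15 = 16·32768 = 524288.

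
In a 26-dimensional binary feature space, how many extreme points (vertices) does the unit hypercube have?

The 26-cube has 2^26 = 67108864 vertices.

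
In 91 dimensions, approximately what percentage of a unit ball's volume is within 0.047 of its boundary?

1 - (1-0.047)^91 ≈ 0.987484 ≈ 98.75%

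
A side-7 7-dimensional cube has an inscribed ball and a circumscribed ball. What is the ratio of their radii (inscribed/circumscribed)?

r_in = 7/2 (half the side); r_out = 7√7/2 (half the diagonal). Ratio = 1/√7 ≈ 0.377964.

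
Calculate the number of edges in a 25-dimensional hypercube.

An n-cube has n·2^(n-1) edges. With n = 25: 25·16777216 = 419430400.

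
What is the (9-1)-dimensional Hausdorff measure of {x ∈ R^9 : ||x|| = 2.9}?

S = n·V_n(r)/r = 9·V_9(2.9)/2.9 (volume-to-surface relation), giving 148506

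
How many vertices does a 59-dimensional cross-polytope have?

Number of vertices = 2n = 118.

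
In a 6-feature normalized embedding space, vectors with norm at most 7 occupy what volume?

The n-ball volume is π^(n/2)·r^n/Γ(n/2+1). With n=6, r=7: V = 117649·π^3/6 ≈ 607976.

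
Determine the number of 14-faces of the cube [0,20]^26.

Number of 14-faces = C(26,14) · 2^(26-14) = 9657700 · 4096 = 39557939200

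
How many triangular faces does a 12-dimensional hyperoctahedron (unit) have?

An n-cross-polytope has 2^(k+1)·C(n,k+1) k-faces. Here 2^3·C(12,3) = 8·220 = 1760.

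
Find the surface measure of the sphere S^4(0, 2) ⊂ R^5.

S_5(2) = 2·π^(5/2)·(2)^4 / Γ(5/2) = 128·π^2/3 ≈ 421.103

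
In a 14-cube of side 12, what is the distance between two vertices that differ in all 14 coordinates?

Diagonal = √14 · 12 ≈ 44.8999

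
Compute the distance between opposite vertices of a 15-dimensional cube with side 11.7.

||(11.7,11.7,...,11.7)|| = √(15)·11.7 ≈ 45.3139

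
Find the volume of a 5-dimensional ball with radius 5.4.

The n-ball volume is π^(n/2)·r^n/Γ(n/2+1). With n=5, r=5.4: V ≈ 24169.5.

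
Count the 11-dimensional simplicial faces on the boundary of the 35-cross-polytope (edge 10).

f_11(35-orthoplex) = 2^12 · (35 choose 12) = 3417914572800.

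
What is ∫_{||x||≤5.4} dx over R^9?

V_9(5.4) = π^(9/2) · (5.4)^9 / Γ(9/2 + 1) ≈ 1.28784e+07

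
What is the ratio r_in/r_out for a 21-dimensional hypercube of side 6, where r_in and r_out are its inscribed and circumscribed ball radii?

Ratio = (s/2)/(s√21/2) = 21^(-1/2) ≈ 0.218218.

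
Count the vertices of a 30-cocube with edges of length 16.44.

Number of vertices = 2n = 60.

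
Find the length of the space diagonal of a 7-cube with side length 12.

||(12,12,...,12)|| = √(7)·12 ≈ 31.749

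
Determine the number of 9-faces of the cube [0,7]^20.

An n-cube has C(n,k)·2^(n-k) k-faces. Here C(20,9)·2^11 = 167960·2048 = 343982080.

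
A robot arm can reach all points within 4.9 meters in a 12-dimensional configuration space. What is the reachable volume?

Volume = π^{12/2}·(4.9)^12/Γ(7) ≈ 2.55811e+08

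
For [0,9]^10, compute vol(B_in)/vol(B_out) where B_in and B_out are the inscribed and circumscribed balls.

V_in / V_out = (r_in/r_out)^10 = (1/√10)^10 = 10^(-10/2) ≈ 1e-05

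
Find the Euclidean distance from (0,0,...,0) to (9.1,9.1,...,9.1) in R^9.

Diagonal = √9 · 9.1 = 27.3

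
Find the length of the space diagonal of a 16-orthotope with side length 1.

||(1,1,...,1)|| = √(16)·1 = 4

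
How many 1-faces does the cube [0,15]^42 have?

An n-cube has n·2^(n-1) edges. With n = 42: 42·2199023255552 = 92358976733184.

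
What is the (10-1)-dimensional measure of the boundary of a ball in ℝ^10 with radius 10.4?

S_10(10.4) = 2·π^(10/2)·(10.4)^9 / Γ(10/2) ≈ 3.62968e+10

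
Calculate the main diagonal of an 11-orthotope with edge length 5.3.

||(5.3,5.3,...,5.3)|| = √(11)·5.3 ≈ 17.5781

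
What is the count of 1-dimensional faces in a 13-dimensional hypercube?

Choose 1 of 13 axes to span the face (C(13,1) = 13 ways), then fix each of the remaining 12 coordinates at one of its two extreme values (2^12 = 4096 ways): 13·4096 = 53248.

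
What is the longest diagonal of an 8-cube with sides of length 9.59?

Diagonal = √8 · 9.59 ≈ 27.1246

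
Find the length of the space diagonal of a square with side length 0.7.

||(0.7,0.7,...,0.7)|| = √(2)·0.7 ≈ 0.989949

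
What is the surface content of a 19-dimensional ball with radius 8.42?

S_19(8.42) = 2·π^(19/2)·(8.42)^18 / Γ(19/2) ≈ 4.00828e+16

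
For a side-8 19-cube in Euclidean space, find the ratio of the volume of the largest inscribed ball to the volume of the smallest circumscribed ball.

The radii are 8/2 and 8√19/2, so the volume ratio is (1/√19)^19 = 19^{-19/2} ≈ 7.10953e-13.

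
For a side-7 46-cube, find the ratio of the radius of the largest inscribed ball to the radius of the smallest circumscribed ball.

For an n-cube of any side s, the inradius is s/2 and the circumradius is s√n/2, so the ratio is 1/√46 ≈ 0.147442.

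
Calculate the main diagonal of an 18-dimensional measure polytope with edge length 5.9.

||(5.9,5.9,...,5.9)|| = √(18)·5.9 ≈ 25.0316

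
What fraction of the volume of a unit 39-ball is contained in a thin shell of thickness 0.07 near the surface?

1 - (1-0.07)^39 ≈ 0.941002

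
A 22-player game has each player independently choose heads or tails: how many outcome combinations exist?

Each vertex is a binary string of length 22, so there are 2^22 = 4194304.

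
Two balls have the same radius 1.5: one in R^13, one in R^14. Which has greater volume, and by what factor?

V_13(1.5) ≈ 177.226, V_14(1.5) ≈ 174.943. The 13-ball is larger by a factor of 1.013.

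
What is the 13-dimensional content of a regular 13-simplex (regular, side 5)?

V = (5^13 / 13!) · √((13+1) / 2^13) ≈ 0.00810399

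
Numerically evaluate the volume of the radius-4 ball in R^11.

Volume = π^{11/2}·(4)^11/Γ(13/2) = 268435456·π^5/10395 ≈ 7.9025e+06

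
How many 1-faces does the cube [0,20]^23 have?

Each of the 2^23 = 8388608 vertices has degree 23; total edges = 23·2^23/2 = 96468992.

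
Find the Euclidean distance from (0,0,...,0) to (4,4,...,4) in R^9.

d = √(4² + 4² + ... + 4²) [9 terms] = √(9·4²) = 4√9 = 12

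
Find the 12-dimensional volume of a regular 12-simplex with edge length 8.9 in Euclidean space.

Volume = 8.9^12 · √(13/2^12) / 12! ≈ 29.0492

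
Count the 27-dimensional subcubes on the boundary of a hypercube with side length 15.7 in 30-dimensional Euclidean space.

Number of 27-faces = C(30,27) · 2^(30-27) = 4060 · 8 = 32480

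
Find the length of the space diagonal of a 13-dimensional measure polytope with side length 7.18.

d = √(7.18² + 7.18² + ... + 7.18²) [13 terms] = √(13·7.18²) = 7.18√13 ≈ 25.8879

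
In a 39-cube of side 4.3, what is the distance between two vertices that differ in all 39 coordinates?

The space diagonal of an n-cube of side s is s√n. Here 4.3·√39 ≈ 26.8535.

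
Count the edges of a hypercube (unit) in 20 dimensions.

Number of 1-faces = C(20,1)·2^(20-1) = 20·524288 = 10485760.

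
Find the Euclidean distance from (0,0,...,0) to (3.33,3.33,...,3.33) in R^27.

Diagonal = √27 · 3.33 ≈ 17.3032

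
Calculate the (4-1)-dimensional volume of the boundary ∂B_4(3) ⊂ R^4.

The surface area of an n-ball is 2π^(n/2) r^(n-1) / Γ(n/2). For n=4, r=3: 54·π^2 ≈ 532.959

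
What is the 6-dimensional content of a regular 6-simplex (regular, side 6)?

V_6 = √(7) · 6^6 / (6! · 2^(6/2)) ≈ 21.4306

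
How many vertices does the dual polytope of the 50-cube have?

The 50-dimensional cross-polytope has 2n = 2·50 = 100 vertices.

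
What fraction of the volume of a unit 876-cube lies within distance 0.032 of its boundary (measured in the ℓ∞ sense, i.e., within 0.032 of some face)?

1 - (1 - 2·0.032)^876 = 1 - 0.936^876 ≈ 1 - 6.881e-26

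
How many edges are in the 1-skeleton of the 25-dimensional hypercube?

Each of the 2^25 = 33554432 vertices has degree 25; total edges = 25·2^25/2 = 419430400.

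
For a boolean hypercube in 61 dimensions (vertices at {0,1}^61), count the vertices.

The 61-cube has 2^61 = 2305843009213693952 vertices.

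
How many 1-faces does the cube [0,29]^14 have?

Number of 1-faces = C(14,1)·2^(14-1) = 14·8192 = 114688.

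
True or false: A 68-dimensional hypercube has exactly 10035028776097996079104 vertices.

False. The 68-cube has 2^68 = 295147905179352825856 vertices.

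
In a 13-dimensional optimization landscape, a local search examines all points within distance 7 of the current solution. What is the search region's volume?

V_13(7) = π^(13/2) · (7)^13 / Γ(13/2 + 1) = 1771684761728·π^6/19305 ≈ 8.82299e+10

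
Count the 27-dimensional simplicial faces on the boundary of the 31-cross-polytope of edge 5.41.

Number of 27-faces = 2^(27+1) · C(31,27+1) = 268435456 · 4495 = 1206617374720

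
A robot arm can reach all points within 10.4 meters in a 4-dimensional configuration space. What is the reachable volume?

The n-ball volume is π^(n/2)·r^n/Γ(n/2+1). With n=4, r=10.4: V ≈ 57730.2.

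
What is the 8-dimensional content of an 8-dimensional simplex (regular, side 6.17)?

V_8 = √(9) · 6.17^8 / (8! · 2^(8/2)) ≈ 9.76702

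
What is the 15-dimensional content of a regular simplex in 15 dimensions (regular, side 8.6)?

V = (8.6^15 / 15!) · √((15+1) / 2^15) ≈ 1.75919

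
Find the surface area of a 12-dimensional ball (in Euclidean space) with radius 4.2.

S = n·V_n(r)/r = 12·V_12(4.2)/4.2 (volume-to-surface relation), giving 1.14945e+08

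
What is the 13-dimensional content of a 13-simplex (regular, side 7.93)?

V_13 = √(14) · 7.93^13 / (13! · 2^(13/2)) ≈ 3.25567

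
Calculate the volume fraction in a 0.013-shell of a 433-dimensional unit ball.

1 - (1-0.013)^433 ≈ 0.996538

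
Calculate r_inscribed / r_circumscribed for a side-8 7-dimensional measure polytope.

For an n-cube of any side s, the inradius is s/2 and the circumradius is s√n/2, so the ratio is 1/√7 ≈ 0.377964.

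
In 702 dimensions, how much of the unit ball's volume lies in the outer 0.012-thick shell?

1 - (1-0.012)^702 ≈ 0.999791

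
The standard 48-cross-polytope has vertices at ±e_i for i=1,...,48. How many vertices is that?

Number of vertices = 2n = 96.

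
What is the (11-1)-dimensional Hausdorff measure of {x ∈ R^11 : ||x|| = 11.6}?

The surface area of an n-ball is 2π^(n/2) r^(n-1) / Γ(n/2). For n=11, r=11.6: 9.14276e+11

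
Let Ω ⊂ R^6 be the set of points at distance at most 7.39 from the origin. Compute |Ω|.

V_6(7.39) = π^(6/2) · (7.39)^6 / Γ(6/2 + 1) ≈ 841715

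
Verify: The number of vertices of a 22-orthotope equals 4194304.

True. The 22-cube has 2^22 = 4194304 vertices.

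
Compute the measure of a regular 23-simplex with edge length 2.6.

V_23 = √(24) · 2.6^23 / (23! · 2^(23/2)) ≈ 2.29168e-16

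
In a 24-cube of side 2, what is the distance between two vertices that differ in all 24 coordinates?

d = √(2² + 2² + ... + 2²) [24 terms] = √(24·2²) = 2√24 ≈ 9.79796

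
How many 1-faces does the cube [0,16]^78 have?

Number of 1-faces = C(78,1)·2^(78-1) = 78·151115727451828646838272 = 11787026741242634453385216.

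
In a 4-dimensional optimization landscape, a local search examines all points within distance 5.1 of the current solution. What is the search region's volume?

The n-ball volume is π^(n/2)·r^n/Γ(n/2+1). With n=4, r=5.1: V ≈ 3338.49.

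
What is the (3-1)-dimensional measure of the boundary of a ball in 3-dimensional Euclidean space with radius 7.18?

S_3(7.18) = 2·π^(3/2)·(7.18)^2 / Γ(3/2) = 4πr² = 4π·(7.18)² ≈ 647.827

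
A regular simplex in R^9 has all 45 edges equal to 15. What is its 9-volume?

V_9 = √(10) · 15^9 / (9! · 2^(9/2)) ≈ 14805.5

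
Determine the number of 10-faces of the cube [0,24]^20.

Number of 10-faces = C(20,10) · 2^(20-10) = 184756 · 1024 = 189190144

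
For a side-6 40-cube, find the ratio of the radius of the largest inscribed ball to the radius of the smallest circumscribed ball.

r_in = 6/2 (half the side); r_out = 6√40/2 (half the diagonal). Ratio = 1/√40 ≈ 0.158114.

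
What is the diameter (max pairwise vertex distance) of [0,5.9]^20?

d = √(5.9² + 5.9² + ... + 5.9²) [20 terms] = √(20·5.9²) = 5.9√20 ≈ 26.3856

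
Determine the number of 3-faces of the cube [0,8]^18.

An n-cube has C(n,k)·2^(n-k) k-faces. Here C(18,3)·2^15 = 816·32768 = 26738688.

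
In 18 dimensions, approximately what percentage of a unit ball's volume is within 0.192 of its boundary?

1 - (1-0.192)^18 ≈ 0.978452 ≈ 97.85%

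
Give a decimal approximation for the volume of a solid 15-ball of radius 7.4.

The n-ball volume is π^(n/2)·r^n/Γ(n/2+1). With n=15, r=7.4: V ≈ 4.16779e+12.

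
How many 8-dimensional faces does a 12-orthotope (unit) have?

f_8(12-cube) = (12 choose 8) · 2^4 = 7920.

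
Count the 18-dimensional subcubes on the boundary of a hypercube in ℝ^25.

Choose 18 of 25 axes to span the face (C(25,18) = 480700 ways), then fix each of the remaining 7 coordinates at one of its two extreme values (2^7 = 128 ways): 480700·128 = 61529600.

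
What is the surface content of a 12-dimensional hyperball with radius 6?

S_12(6) = 2·π^(12/2)·(6)^11 / Γ(12/2) = 30233088·π^6/5 ≈ 5.81315e+09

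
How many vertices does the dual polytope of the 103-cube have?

An n-cross-polytope has 2n vertices; here n = 103, giving 206.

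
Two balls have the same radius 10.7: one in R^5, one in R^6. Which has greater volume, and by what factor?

V_5(10.7) ≈ 738274, V_6(10.7) ≈ 7.75534e+06. The 6-ball is larger by a factor of 10.5.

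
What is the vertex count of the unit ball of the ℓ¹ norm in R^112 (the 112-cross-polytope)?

An n-cross-polytope has 2n vertices; here n = 112, giving 224.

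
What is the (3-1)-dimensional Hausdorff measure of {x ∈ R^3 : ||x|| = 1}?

|∂B_3(1)| = 4πr² = 4π·(1)² ≈ 12.5664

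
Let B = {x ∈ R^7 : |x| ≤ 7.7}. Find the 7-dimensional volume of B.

Volume = π^{7/2}·(7.7)^7/Γ(9/2) ≈ 7.58255e+06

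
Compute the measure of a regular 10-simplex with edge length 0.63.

V_10 = √(11) · 0.63^10 / (10! · 2^(10/2)) ≈ 2.81312e-10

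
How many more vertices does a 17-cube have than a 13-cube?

The 17-cube has 2^17 = 131072 vertices. The 13-cube has 2^13 = 8192 vertices. Difference: 131072 - 8192 = 122880.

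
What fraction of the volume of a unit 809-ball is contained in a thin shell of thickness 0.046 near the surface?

Shell fraction = 1 - (1-0.046)^809 ≈ 1 - 2.849e-17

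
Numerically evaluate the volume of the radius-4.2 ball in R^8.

The n-ball volume is π^(n/2)·r^n/Γ(n/2+1). With n=8, r=4.2: V ≈ 392991.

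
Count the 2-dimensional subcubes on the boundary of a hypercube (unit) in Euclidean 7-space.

f_2(7-cube) = (7 choose 2) · 2^5 = 672.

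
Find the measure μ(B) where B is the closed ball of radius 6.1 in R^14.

The n-ball volume is π^(n/2)·r^n/Γ(n/2+1). With n=14, r=6.1: V ≈ 5.91884e+10.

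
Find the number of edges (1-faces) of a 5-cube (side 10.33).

f_1(5-cube) = (5 choose 1) · 2^4 = 80.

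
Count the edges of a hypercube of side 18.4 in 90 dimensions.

Each of the 2^90 = 1237940039285380274899124224 vertices has degree 90; total edges = 90·2^90/2 = 55707301767842112370460590080.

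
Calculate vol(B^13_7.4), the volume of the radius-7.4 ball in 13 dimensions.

Volume = π^{13/2}·(7.4)^13/Γ(15/2) ≈ 1.81699e+11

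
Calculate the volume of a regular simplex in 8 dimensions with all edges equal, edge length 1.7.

For a regular n-simplex with edge a, V = (a^n / n!)·√((n+1)/2^n). With a=1.7, n=8: V ≈ 0.000324393.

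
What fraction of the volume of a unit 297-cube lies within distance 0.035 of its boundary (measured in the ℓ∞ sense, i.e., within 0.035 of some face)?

1 - (1 - 2·0.035)^297 = 1 - 0.93^297 ≈ 1 - 4.359e-10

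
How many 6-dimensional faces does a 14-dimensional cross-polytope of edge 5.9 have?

An n-cross-polytope has 2^(k+1)·C(n,k+1) k-faces. Here 2^7·C(14,7) = 128·3432 = 439296.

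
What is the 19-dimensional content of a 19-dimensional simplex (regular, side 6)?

Volume = 6^19 · √(20/2^19) / 19! ≈ 3.09392e-05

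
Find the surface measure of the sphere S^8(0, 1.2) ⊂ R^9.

S_9(1.2) = 2·π^(9/2)·(1.2)^8 / Γ(9/2) ≈ 127.647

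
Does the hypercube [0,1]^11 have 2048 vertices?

True. The 11-cube has 2^11 = 2048 vertices.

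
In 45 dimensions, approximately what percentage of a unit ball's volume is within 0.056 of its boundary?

1 - (1-0.056)^45 ≈ 0.925228 ≈ 92.52%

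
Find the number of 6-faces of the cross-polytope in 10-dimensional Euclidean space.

Each 6-face is the convex hull of 7 vertices, one chosen as ±e_i from each of 7 distinct axes: 2^7·C(10,7) = 15360.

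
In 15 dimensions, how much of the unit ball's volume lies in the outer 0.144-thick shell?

Shell fraction = 1 - (1-0.144)^15 ≈ 0.902925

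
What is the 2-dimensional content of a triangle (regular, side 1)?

Area = (√3/4) · 1² = 0.433013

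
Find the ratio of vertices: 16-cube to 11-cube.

The 16-cube has 2^16 = 65536 vertices. The 11-cube has 2^11 = 2048 vertices. Ratio: 65536/2048 = 32.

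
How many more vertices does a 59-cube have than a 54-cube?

The 59-cube has 2^59 = 576460752303423488 vertices. The 54-cube has 2^54 = 18014398509481984 vertices. Difference: 576460752303423488 - 18014398509481984 = 558446353793941504.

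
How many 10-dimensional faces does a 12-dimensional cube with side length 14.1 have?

Number of 10-faces = C(12,10) · 2^(12-10) = 66 · 4 = 264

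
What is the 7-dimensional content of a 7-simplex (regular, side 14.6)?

V_7 = √(8) · 14.6^7 / (7! · 2^(7/2)) ≈ 7014.22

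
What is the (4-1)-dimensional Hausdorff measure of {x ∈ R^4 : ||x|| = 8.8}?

|∂B_4(8.8)| ≈ 13451.7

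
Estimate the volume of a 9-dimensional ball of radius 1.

The n-ball volume is π^(n/2)·r^n/Γ(n/2+1). With n=9, r=1: V = 32·π^4/945 ≈ 3.29851.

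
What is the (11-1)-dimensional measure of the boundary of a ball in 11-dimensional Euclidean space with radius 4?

S = n·V_n(r)/r = 11·V_11(4)/4 (volume-to-surface relation), giving 67108864·π^5/945 ≈ 2.17319e+07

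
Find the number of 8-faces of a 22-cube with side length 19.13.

Number of 8-faces = C(22,8) · 2^(22-8) = 319770 · 16384 = 5239111680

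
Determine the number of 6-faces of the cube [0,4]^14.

Number of 6-faces = C(14,6) · 2^(14-6) = 3003 · 256 = 768768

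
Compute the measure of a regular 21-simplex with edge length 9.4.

Volume = 9.4^21 · √(22/2^21) / 21! ≈ 0.0172877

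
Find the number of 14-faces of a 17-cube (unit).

Number of 14-faces = C(17,14) · 2^(17-14) = 680 · 8 = 5440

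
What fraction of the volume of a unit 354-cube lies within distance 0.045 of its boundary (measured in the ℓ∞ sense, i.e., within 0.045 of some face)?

The inner cube has side 1-2·0.045 = 0.91 and volume (0.91)^354 ≈ 3.167e-15, so the shell holds 1 - 3.167e-15 of the volume.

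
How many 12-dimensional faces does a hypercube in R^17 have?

An n-cube has C(n,k)·2^(n-k) k-faces. Here C(17,12)·2^5 = 6188·32 = 198016.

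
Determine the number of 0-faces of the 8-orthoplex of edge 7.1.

Number of 0-faces = 2^(0+1) · C(8,0+1) = 2 · 8 = 16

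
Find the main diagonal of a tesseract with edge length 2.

||(2,2,...,2)|| = √(4)·2 = 4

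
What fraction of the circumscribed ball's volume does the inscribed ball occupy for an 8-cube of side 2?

Volume scales as r^n, and r_in/r_out = 1/√8, giving (1/√8)^8 ≈ 0.000244141.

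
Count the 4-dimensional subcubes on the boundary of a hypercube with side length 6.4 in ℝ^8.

Choose 4 of 8 axes to span the face (C(8,4) = 70 ways), then fix each of the remaining 4 coordinates at one of its two extreme values (2^4 = 16 ways): 70·16 = 1120.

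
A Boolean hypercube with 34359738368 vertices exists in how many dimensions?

Since 2^n = 34359738368, we have n = 35.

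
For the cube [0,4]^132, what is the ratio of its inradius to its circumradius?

r_in / r_out = (4/2) / (4√132/2) = 1/√132 ≈ 0.0870388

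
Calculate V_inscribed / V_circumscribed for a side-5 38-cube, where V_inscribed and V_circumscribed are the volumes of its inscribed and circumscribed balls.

V_in/V_out = n^(-n/2) = 38^(-38/2) ≈ 9.64077e-31.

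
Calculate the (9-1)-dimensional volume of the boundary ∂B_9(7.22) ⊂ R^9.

S_9(7.22) = 2·π^(9/2)·(7.22)^8 / Γ(9/2) ≈ 2.19209e+08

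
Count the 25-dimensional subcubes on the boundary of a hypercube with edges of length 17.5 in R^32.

An n-cube has C(n,k)·2^(n-k) k-faces. Here C(32,25)·2^7 = 3365856·128 = 430829568.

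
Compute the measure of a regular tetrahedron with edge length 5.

Volume = (√2/12) · 5³ = 14.7314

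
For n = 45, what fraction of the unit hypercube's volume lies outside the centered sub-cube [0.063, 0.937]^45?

1 - (1 - 2·0.063)^45 = 1 - 0.874^45 ≈ 0.997666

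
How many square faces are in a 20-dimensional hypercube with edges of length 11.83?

f_2(20-cube) = (20 choose 2) · 2^18 = 49807360.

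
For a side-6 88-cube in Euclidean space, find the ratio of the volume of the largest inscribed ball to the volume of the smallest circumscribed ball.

Volume scales as r^n, and r_in/r_out = 1/√88, giving (1/√88)^88 ≈ 2.7718e-86.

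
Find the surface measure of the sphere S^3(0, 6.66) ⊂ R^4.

The surface area of an n-ball is 2π^(n/2) r^(n-1) / Γ(n/2). For n=4, r=6.66: 5831.13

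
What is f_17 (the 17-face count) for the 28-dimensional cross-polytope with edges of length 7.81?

An n-cross-polytope has 2^(k+1)·C(n,k+1) k-faces. Here 2^18·C(28,18) = 262144·13123110 = 3440144547840.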